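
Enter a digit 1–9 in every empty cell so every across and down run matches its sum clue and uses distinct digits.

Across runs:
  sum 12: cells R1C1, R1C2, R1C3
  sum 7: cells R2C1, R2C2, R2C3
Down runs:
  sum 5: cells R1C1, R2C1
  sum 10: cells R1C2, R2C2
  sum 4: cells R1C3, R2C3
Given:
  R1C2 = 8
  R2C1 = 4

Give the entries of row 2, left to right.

4, 2, 1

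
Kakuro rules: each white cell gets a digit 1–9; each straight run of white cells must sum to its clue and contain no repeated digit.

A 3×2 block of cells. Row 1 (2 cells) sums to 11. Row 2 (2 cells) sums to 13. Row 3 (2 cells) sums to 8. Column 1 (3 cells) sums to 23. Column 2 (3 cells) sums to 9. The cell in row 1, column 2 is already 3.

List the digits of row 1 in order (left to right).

23 in 3 cells must be {6,8,9}.
(1,1) = 11 − 3 = 8 completes the 11 across.
(3,1) = 6: the only remaining digit allowed by both the 8 across and the 23 down.
(3,2) = 8 − 6 = 2 completes the 8 across.
(2,1) = 23 − 14 = 9 completes the 23 down.
(2,2) = 13 − 9 = 4 completes the 13 across.

8 3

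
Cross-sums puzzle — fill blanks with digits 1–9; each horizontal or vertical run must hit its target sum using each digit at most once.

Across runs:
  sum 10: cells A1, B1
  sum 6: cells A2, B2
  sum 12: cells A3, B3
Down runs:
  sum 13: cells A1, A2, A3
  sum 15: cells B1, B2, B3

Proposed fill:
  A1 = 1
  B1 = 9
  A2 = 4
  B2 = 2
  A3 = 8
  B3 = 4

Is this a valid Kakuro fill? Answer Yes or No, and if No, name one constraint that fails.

Across: 1+9=10; 4+2=6; 8+4=12. Down: 1+4+8=13; 9+2+4=15. No digit repeats within any run.

Yes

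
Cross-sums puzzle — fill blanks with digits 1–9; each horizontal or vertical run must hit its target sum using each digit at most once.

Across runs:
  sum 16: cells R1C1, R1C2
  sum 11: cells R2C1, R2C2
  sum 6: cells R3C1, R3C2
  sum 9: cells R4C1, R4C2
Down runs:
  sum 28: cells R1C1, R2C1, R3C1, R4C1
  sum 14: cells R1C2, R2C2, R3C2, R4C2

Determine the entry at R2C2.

4

16 in 2 cells must be {7,9}.
Only 7 fits R1C2 under both its across sum 16 and down sum 14.
R1C1 = 16 − 7 = 9 completes the 16 across.
Nothing is forced directly, so branch on R2C2, whose candidates are 2 or 4. If R2C2 = 2: then R2C1 would have to be in {9} for the 11 across but in {4,5,6,7,8} for the 28 down — contradiction. So R2C2 = 4.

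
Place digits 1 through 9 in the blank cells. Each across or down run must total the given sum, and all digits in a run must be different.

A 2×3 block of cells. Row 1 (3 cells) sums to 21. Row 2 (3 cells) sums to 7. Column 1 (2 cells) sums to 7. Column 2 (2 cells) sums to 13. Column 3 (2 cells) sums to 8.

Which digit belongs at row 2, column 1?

7 in 3 cells must be {1,2,4}.
The 7 across and the 13 down share only 4, so (2,2) = 4.
(1,2) = 13 − 4 = 9 completes the 13 down.
Nothing is forced directly, so branch on (1,1), whose candidates are 4 or 5. If (1,1) = 4: then (1,3) would have to be in {8} for the 21 across but in {1,2,3,5,6,7} for the 8 down — contradiction. So (1,1) = 5.
(1,3) = 21 − 14 = 7 completes the 21 across.
(2,1) = 7 − 5 = 2 completes the 7 down.
(2,3) = 7 − 6 = 1 completes the 7 across.

2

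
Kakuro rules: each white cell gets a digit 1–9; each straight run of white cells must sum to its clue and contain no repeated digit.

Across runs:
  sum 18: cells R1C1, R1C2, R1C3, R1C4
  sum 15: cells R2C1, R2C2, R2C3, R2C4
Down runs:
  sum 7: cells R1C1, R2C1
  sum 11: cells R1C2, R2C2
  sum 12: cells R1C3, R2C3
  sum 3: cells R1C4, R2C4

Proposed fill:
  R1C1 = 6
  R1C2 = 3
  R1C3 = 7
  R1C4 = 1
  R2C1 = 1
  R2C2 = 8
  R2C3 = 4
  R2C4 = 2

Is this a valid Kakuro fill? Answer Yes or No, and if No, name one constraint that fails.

No — the across run R1C1–R1C4 sums to 17, not 18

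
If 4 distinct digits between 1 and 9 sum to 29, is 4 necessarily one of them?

No

The only way to make 29 from 4 distinct digits is {5,7,8,9}, which does not contain 4.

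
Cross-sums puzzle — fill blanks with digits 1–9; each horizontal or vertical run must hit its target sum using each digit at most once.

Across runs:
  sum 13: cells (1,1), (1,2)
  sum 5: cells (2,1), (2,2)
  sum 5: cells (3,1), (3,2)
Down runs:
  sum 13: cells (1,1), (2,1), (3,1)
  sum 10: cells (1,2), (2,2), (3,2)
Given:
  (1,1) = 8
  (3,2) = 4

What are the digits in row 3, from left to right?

(1,2) = 13 − 8 = 5 completes the 13 across.
(2,2) = 10 − 9 = 1 completes the 10 down.
(3,1) = 5 − 4 = 1 completes the 5 across.
(2,1) = 5 − 1 = 4 completes the 5 across.

1 4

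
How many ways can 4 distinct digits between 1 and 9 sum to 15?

4 distinct digits from 1–9 sum between 10 and 30.
Enumerating: {1,2,3,9}, {1,2,4,8}, {1,2,5,7}, {1,3,4,7}, {1,3,5,6}, {2,3,4,6}.

6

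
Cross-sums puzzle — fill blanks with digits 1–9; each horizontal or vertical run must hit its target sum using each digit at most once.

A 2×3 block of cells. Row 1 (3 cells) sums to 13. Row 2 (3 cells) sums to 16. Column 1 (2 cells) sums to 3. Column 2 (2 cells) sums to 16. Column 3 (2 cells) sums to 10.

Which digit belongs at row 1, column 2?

7

3 in 2 cells must be {1,2}; 16 in 2 cells must be {7,9}.
Nothing is forced directly, so branch on (1,1), whose candidates are 1 or 2. If (1,1) = 1: that forces (2,1) = 2, (2,2) = 9, after which (2,3) would have to be in {5} for the 16 across but in {1,2,3,4,6,7,8,9} for the 10 down — contradiction. So (1,1) = 2.
Given what's placed, (1,2) must be 7 to fit the 13 across and 16 down.
(1,3) = 13 − 9 = 4 completes the 13 across.
(2,1) = 3 − 2 = 1 completes the 3 down.
(2,2) = 16 − 7 = 9 completes the 16 down.
(2,3) = 16 − 10 = 6 completes the 16 across.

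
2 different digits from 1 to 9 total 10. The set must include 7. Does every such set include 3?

Yes

The only way to make 10 from 2 distinct digits under that restriction is {3,7}, which contains 3.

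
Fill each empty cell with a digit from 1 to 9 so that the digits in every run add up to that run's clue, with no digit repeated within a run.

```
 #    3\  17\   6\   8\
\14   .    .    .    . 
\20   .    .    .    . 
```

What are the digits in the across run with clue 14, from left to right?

1, 8, 2, 3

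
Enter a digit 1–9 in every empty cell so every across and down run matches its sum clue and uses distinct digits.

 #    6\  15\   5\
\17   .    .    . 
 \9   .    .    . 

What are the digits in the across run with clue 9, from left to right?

1 6 2

The 9 across and the 15 down share only 6, so R2C2 = 6.
R1C2 = 15 − 6 = 9 completes the 15 down.
Nothing is forced directly, so branch on R2C1, whose candidates are 1 or 2. If R2C1 = 2: then R1C1 would have to be in {1,2,3,5,6,7} for the 17 across but in {4} for the 6 down — contradiction. So R2C1 = 1.
R1C1 = 6 − 1 = 5 completes the 6 down.
R1C3 = 17 − 14 = 3 completes the 17 across.
R2C3 = 9 − 7 = 2 completes the 9 across.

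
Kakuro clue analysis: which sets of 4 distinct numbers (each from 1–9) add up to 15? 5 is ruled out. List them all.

{1,2,3,9}; {1,2,4,8}; {1,3,4,7}; {2,3,4,6}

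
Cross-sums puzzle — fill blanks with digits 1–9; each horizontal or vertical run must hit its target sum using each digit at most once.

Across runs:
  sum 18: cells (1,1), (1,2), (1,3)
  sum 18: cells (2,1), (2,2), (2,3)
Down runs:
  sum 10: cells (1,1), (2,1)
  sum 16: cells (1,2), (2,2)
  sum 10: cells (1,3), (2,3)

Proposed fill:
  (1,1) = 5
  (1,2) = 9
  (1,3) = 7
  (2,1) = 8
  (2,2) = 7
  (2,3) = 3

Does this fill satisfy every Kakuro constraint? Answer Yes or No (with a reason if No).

No — the across run (1,1)–(1,3) sums to 21, not 18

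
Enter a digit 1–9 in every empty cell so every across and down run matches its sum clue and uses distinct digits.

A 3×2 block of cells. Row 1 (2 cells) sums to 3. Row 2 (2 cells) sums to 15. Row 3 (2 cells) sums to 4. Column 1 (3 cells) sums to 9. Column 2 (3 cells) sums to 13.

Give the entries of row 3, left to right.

1 3

3 in 2 cells must be {1,2}; 4 in 2 cells must be {1,3}.
The 15 across and the 9 down share only 6, so (2,1) = 6.
(2,2) = 15 − 6 = 9 completes the 15 across.
Given what's placed, (3,1) must be 1 to fit the 4 across and 9 down.
(3,2) = 4 − 1 = 3 completes the 4 across.
(1,1) = 9 − 7 = 2 completes the 9 down.
(1,2) = 3 − 2 = 1 completes the 3 across.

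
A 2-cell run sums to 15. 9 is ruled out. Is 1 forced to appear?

The only way to make 15 from 2 distinct digits under that restriction is {7,8}, which does not contain 1.

No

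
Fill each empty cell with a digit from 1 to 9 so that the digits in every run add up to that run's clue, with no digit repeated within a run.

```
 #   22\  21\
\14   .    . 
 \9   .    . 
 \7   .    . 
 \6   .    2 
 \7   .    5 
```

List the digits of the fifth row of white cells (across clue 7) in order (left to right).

R4C1 = 6 − 2 = 4 completes the 6 across.
R5C1 = 7 − 5 = 2 completes the 7 across.
Nothing is forced directly, so branch on R1C2, whose candidates are 6 or 9. If R1C2 = 6: that forces R1C1 = 8, R3C2 = 1, R2C2 = 7, after which R3C1 would have to be in {6} for the 7 across but in {1,3,5,7} for the 22 down — contradiction. So R1C2 = 9.
R1C1 = 14 − 9 = 5 completes the 14 across.
R3C1 = 3: the only remaining digit allowed by both the 7 across and the 22 down.
R3C2 = 7 − 3 = 4 completes the 7 across.
R2C1 = 22 − 14 = 8 completes the 22 down.
R2C2 = 9 − 8 = 1 completes the 9 across.

2 5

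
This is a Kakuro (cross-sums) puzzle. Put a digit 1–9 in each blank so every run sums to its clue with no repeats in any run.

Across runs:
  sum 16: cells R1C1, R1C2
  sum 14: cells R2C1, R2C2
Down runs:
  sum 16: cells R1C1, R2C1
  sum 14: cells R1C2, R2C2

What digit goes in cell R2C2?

5

16 in 2 cells must be {7,9}.
The 16 across and the 14 down share only 9, so R1C2 = 9.
The 14 across and the 16 down share only 9, so R2C1 = 9.
R2C2 = 14 − 9 = 5 completes the 14 across.
R1C1 = 16 − 9 = 7 completes the 16 across.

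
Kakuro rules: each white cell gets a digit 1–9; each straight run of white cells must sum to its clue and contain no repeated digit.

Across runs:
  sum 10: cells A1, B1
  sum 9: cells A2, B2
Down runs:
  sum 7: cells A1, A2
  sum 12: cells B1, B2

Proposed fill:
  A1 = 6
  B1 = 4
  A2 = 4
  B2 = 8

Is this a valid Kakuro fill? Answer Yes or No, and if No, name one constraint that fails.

No — the across run A2–B2 sums to 12, not 9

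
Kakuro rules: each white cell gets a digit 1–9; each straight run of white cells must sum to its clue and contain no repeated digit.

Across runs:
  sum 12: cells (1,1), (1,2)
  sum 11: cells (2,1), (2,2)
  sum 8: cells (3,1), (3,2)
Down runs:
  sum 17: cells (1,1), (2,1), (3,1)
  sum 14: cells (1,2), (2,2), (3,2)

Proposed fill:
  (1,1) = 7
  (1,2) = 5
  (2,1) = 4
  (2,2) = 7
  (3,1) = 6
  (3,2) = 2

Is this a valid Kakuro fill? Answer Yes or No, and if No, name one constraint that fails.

Yes

Across: 7+5=12; 4+7=11; 6+2=8. Down: 7+4+6=17; 5+7+2=14. No digit repeats within any run.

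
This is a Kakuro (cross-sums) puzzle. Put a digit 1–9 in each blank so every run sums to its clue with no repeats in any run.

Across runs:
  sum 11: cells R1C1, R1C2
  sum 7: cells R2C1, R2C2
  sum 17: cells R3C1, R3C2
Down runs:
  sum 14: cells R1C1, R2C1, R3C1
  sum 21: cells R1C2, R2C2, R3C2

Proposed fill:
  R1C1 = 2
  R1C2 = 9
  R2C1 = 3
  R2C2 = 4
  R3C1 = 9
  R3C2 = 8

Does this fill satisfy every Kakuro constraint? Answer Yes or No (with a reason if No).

Yes

Across: 2+9=11; 3+4=7; 9+8=17. Down: 2+3+9=14; 9+4+8=21. No digit repeats within any run.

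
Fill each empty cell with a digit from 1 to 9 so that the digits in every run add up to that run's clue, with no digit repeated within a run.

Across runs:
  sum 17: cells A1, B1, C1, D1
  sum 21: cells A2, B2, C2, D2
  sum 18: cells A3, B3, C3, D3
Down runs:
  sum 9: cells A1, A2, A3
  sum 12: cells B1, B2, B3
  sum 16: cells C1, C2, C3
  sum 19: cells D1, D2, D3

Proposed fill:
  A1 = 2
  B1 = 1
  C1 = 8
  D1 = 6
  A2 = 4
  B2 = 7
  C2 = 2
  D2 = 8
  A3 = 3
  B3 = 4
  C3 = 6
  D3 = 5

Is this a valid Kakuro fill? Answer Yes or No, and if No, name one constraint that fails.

Across: 2+1+8+6=17; 4+7+2+8=21; 3+4+6+5=18. Down: 2+4+3=9; 1+7+4=12; 8+2+6=16; 6+8+5=19. No digit repeats within any run.

Yes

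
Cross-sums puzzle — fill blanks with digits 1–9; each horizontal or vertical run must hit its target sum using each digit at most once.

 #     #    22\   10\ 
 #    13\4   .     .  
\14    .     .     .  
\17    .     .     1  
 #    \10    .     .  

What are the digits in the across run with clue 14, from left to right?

4 8 2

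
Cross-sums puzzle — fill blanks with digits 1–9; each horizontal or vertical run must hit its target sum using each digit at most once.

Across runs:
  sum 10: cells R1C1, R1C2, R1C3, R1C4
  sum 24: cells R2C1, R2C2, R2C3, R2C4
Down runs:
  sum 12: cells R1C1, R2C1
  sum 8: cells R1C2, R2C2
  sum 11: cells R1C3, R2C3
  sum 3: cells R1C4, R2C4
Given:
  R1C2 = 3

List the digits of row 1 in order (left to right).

10 in 4 cells must be {1,2,3,4}; 3 in 2 cells must be {1,2}.
R1C1 = 4: the only remaining digit allowed by both the 10 across and the 12 down.
R1C3 = 2: the only remaining digit allowed by both the 10 across and the 11 down.
R1C4 = 10 − 9 = 1 completes the 10 across.
R2C1 = 12 − 4 = 8 completes the 12 down.
R2C2 = 8 − 3 = 5 completes the 8 down.
R2C3 = 11 − 2 = 9 completes the 11 down.
R2C4 = 24 − 22 = 2 completes the 24 across.

4, 3, 2, 1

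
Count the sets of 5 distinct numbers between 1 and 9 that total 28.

5 distinct digits from 1–9 sum between 15 and 35.

9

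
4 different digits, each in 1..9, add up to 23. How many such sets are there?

4 distinct digits from 1–9 sum between 10 and 30.

9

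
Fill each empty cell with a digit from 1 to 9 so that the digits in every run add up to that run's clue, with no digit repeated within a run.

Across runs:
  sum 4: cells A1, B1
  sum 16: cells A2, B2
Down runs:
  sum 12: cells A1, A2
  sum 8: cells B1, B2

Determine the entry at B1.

4 in 2 cells must be {1,3}; 16 in 2 cells must be {7,9}.
The 4 across and the 12 down share only 3, so A1 = 3.
B1 = 4 − 3 = 1 completes the 4 across.
A2 = 12 − 3 = 9 completes the 12 down.
B2 = 16 − 9 = 7 completes the 16 across.

1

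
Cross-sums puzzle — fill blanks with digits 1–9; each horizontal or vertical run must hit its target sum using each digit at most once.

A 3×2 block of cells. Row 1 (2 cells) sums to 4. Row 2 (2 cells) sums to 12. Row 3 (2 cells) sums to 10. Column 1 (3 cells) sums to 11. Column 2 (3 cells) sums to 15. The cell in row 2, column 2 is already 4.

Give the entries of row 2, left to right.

8 4

4 in 2 cells must be {1,3}.
Given what's placed, (1,2) must be 3 to fit the 4 across and 15 down.
(2,1) = 12 − 4 = 8 completes the 12 across.
(3,2) = 15 − 7 = 8 completes the 15 down.
(1,1) = 4 − 3 = 1 completes the 4 across.
(3,1) = 10 − 8 = 2 completes the 10 across.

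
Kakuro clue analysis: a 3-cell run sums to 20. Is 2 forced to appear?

Counterexample: {3,8,9} sums to 20 without using 2.

No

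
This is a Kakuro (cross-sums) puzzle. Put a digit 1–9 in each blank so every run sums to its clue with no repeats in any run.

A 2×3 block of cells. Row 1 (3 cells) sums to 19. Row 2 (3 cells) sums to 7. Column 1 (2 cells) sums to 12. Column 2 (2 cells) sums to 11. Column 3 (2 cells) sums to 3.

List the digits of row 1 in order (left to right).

8 9 2

7 in 3 cells must be {1,2,4}; 3 in 2 cells must be {1,2}.
The 19 across and the 3 down share only 2, so (1,3) = 2.
The 7 across and the 12 down share only 4, so (2,1) = 4.
(2,2) = 2: the only remaining digit allowed by both the 7 across and the 11 down.
(2,3) = 7 − 6 = 1 completes the 7 across.
(1,1) = 12 − 4 = 8 completes the 12 down.
(1,2) = 19 − 10 = 9 completes the 19 across.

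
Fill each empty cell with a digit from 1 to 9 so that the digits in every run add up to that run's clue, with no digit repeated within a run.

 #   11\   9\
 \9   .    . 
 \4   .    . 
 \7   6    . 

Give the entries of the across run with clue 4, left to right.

1 3

4 in 2 cells must be {1,3}.
R3C2 = 7 − 6 = 1 completes the 7 across.
R2C2 = 3: the only remaining digit allowed by both the 4 across and the 9 down.
R1C2 = 9 − 4 = 5 completes the 9 down.
R2C1 = 4 − 3 = 1 completes the 4 across.
R1C1 = 9 − 5 = 4 completes the 9 across.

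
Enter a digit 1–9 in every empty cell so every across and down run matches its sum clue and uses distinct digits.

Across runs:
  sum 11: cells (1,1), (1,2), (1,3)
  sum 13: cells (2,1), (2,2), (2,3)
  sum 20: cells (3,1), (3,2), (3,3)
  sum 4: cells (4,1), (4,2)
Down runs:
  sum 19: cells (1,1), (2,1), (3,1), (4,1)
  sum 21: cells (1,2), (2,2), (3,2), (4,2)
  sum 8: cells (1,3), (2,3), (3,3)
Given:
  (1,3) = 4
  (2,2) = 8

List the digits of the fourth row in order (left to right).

1, 3

4 in 2 cells must be {1,3}.
Given what's placed, (3,3) must be 3 to fit the 20 across and 8 down.
(2,3) = 8 − 7 = 1 completes the 8 down.
Given what's placed, (3,2) must be 9 to fit the 20 across and 21 down.
(1,2) = 1: the only remaining digit allowed by both the 11 across and the 21 down.
(2,1) = 13 − 9 = 4 completes the 13 across.
(3,1) = 20 − 12 = 8 completes the 20 across.
(4,1) = 1: the only remaining digit allowed by both the 4 across and the 19 down.
(4,2) = 4 − 1 = 3 completes the 4 across.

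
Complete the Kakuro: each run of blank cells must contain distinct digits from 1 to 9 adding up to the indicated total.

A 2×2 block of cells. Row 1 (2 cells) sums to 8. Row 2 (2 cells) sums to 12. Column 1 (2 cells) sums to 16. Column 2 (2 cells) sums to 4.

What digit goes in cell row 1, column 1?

16 in 2 cells must be {7,9}; 4 in 2 cells must be {1,3}.
The 8 across and the 16 down share only 7, so (1,1) = 7.
(1,2) = 8 − 7 = 1 completes the 8 across.
(2,1) = 16 − 7 = 9 completes the 16 down.
(2,2) = 12 − 9 = 3 completes the 12 across.

7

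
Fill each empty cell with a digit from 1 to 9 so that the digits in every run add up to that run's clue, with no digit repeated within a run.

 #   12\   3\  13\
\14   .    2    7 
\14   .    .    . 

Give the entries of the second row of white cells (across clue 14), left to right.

3 in 2 cells must be {1,2}.
R1C1 = 14 − 9 = 5 completes the 14 across.
R2C1 = 12 − 5 = 7 completes the 12 down.
R2C2 = 3 − 2 = 1 completes the 3 down.
R2C3 = 14 − 8 = 6 completes the 14 across.

7 1 6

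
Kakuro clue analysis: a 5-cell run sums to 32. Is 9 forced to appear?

Yes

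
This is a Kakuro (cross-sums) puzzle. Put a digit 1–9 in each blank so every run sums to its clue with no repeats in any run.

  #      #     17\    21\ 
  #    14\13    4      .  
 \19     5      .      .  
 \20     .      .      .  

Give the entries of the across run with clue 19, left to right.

R1C3 = 13 − 4 = 9 completes the 13 across.
R2C3 = 8: the only remaining digit allowed by both the 19 across and the 21 down.
R3C1 = 14 − 5 = 9 completes the 14 down.
R3C3 = 21 − 17 = 4 completes the 21 down.
R2C2 = 19 − 13 = 6 completes the 19 across.
R3C2 = 20 − 13 = 7 completes the 20 across.

5 6 8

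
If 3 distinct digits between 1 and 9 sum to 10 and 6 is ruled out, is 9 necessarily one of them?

No

Counterexample: {1,2,7} sums to 10 under that restriction without using 9.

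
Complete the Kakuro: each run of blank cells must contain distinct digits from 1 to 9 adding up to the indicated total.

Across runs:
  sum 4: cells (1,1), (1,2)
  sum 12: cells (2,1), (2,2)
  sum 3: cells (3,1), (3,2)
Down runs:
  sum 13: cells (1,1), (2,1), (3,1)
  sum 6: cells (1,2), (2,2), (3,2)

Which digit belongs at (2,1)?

9

4 in 2 cells must be {1,3}; 3 in 2 cells must be {1,2}; 6 in 3 cells must be {1,2,3}.
The 12 across and the 6 down share only 3, so (2,2) = 3.
Given what's placed, (1,2) must be 1 to fit the 4 across and 6 down.
(2,1) = 12 − 3 = 9 completes the 12 across.
(3,1) = 1: the only remaining digit allowed by both the 3 across and the 13 down.
(3,2) = 3 − 1 = 2 completes the 3 across.
(1,1) = 4 − 1 = 3 completes the 4 across.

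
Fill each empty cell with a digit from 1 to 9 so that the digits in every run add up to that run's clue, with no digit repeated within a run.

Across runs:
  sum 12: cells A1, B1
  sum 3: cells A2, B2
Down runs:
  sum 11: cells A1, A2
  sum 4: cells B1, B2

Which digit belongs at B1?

3

3 in 2 cells must be {1,2}; 4 in 2 cells must be {1,3}.
The 12 across and the 4 down share only 3, so B1 = 3.
The 3 across and the 11 down share only 2, so A2 = 2.
B2 = 3 − 2 = 1 completes the 3 across.
A1 = 12 − 3 = 9 completes the 12 across.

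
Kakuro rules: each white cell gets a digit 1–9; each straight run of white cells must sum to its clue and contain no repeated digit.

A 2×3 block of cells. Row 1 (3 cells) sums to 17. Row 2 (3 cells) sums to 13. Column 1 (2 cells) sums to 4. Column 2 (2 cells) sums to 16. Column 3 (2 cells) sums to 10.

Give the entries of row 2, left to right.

3 9 1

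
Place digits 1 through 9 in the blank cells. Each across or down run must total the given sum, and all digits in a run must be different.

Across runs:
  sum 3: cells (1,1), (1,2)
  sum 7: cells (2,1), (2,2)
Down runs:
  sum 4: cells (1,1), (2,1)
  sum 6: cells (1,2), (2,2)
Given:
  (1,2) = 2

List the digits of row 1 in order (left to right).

3 in 2 cells must be {1,2}; 4 in 2 cells must be {1,3}.
(1,1) = 3 − 2 = 1 completes the 3 across.
(2,1) = 4 − 1 = 3 completes the 4 down.
(2,2) = 7 − 3 = 4 completes the 7 across.

1 2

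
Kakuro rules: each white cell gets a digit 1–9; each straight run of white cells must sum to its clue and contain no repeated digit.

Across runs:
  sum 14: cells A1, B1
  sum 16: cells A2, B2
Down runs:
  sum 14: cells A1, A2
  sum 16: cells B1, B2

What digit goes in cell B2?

16 in 2 cells must be {7,9}.
The 14 across and the 16 down share only 9, so B1 = 9.
The 16 across and the 14 down share only 9, so A2 = 9.
B2 = 16 − 9 = 7 completes the 16 across.
A1 = 14 − 9 = 5 completes the 14 across.

7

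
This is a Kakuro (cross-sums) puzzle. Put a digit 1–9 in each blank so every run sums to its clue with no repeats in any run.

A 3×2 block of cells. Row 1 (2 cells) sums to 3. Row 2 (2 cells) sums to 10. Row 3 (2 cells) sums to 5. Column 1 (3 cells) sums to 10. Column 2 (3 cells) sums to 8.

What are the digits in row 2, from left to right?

7 3

3 in 2 cells must be {1,2}.
Nothing is forced directly, so branch on (1,1), whose candidates are 1 or 2. If (1,1) = 1: that forces (1,2) = 2, (2,2) = 1, after which (3,2) would have to be in {1,2,3,4} for the 5 across but in {5} for the 8 down — contradiction. So (1,1) = 2.
(1,2) = 3 − 2 = 1 completes the 3 across.
Nothing is forced directly, so branch on (3,1), whose candidates are 1 or 3. If (3,1) = 3: then (2,1) would have to be in {1,2,3,4,6,7,8,9} for the 10 across but in {5} for the 10 down — contradiction. So (3,1) = 1.
(2,1) = 10 − 3 = 7 completes the 10 down.
(2,2) = 10 − 7 = 3 completes the 10 across.
(3,2) = 5 − 1 = 4 completes the 5 across.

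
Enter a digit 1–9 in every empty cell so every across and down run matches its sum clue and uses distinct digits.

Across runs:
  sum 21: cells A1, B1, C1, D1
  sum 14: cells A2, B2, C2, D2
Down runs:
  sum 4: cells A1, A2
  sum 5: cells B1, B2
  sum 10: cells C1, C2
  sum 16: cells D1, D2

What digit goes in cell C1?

8

4 in 2 cells must be {1,3}; 16 in 2 cells must be {7,9}.
Only 7 fits D2 under both its across sum 14 and down sum 16.
D1 = 16 − 7 = 9 completes the 16 down.
Given what's placed, A2 must be 1 to fit the 14 across and 4 down.
A1 = 4 − 1 = 3 completes the 4 down.
No cell is forced outright now. B2 can only be 2 or 4 (the digits allowed by both its 14 across and its 5 down). If B2 = 2: then B1 would have to be in {1,2,4,5,7,8} for the 21 across but in {3} for the 5 down — contradiction. So B2 = 4.
B1 = 5 − 4 = 1 completes the 5 down.
C1 = 21 − 13 = 8 completes the 21 across.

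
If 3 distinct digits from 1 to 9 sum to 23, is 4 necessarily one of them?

The only way to make 23 from 3 distinct digits is {6,8,9}, which does not contain 4.

No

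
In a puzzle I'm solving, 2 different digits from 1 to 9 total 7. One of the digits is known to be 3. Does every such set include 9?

The only way to make 7 from 2 distinct digits under that restriction is {3,4}, which does not contain 9.

No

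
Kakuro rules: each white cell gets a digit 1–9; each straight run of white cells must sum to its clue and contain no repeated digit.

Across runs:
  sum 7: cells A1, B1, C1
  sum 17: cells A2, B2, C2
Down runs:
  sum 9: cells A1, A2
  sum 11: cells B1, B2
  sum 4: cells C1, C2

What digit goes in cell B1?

2

7 in 3 cells must be {1,2,4}; 4 in 2 cells must be {1,3}.
The 7 across and the 4 down share only 1, so C1 = 1.
C2 = 4 − 1 = 3 completes the 4 down.
Nothing is forced directly, so branch on A1, whose candidates are 2 or 4. If A1 = 2: that forces B1 = 4, after which A2 would have to be in {5,6,8,9} for the 17 across but in {7} for the 9 down — contradiction. So A1 = 4.
B1 = 7 − 5 = 2 completes the 7 across.
A2 = 9 − 4 = 5 completes the 9 down.
B2 = 17 − 8 = 9 completes the 17 across.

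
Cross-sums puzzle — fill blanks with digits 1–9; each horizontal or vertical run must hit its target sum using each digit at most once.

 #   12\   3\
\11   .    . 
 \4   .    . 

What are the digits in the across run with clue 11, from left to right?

9 2

4 in 2 cells must be {1,3}; 3 in 2 cells must be {1,2}.
The 11 across and the 3 down share only 2, so R1C2 = 2.
The 4 across and the 12 down share only 3, so R2C1 = 3.
R2C2 = 4 − 3 = 1 completes the 4 across.
R1C1 = 11 − 2 = 9 completes the 11 across.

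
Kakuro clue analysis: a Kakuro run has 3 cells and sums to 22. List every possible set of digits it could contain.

{5,8,9}; {6,7,9}

3 distinct digits from 1–9 sum between 6 and 24.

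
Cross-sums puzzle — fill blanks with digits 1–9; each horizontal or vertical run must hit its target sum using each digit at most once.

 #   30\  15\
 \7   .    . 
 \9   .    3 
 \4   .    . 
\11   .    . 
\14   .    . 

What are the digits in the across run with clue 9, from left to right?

4 in 2 cells must be {1,3}; 15 in 5 cells must be {1,2,3,4,5}.
R2C1 = 9 − 3 = 6 completes the 9 across.

6 3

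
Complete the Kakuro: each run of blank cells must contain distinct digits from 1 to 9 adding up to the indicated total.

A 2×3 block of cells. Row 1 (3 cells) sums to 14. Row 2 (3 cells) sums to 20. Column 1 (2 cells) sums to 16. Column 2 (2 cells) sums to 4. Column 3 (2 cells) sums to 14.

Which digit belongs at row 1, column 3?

6

16 in 2 cells must be {7,9}; 4 in 2 cells must be {1,3}.
The 20 across and the 4 down share only 3, so (2,2) = 3.
(1,2) = 4 − 3 = 1 completes the 4 down.
Given what's placed, (2,1) must be 9 to fit the 20 across and 16 down.
(2,3) = 20 − 12 = 8 completes the 20 across.
(1,1) = 16 − 9 = 7 completes the 16 down.
(1,3) = 14 − 8 = 6 completes the 14 across.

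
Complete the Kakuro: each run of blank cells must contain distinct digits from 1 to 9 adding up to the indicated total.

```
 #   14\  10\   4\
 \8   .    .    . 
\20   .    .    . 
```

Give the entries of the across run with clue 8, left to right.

4 in 2 cells must be {1,3}.
The 8 across and the 14 down share only 5, so R1C1 = 5.
Given what's placed, R1C3 must be 1 to fit the 8 across and 4 down.
R2C1 = 14 − 5 = 9 completes the 14 down.
R2C3 = 4 − 1 = 3 completes the 4 down.
R1C2 = 8 − 6 = 2 completes the 8 across.
R2C2 = 20 − 12 = 8 completes the 20 across.

5 2 1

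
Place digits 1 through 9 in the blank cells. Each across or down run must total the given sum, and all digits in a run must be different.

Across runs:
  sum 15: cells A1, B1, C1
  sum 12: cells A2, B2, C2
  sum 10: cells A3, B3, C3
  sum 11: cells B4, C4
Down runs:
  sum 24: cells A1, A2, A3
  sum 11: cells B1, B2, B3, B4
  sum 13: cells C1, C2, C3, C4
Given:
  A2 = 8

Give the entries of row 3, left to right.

7, 1, 2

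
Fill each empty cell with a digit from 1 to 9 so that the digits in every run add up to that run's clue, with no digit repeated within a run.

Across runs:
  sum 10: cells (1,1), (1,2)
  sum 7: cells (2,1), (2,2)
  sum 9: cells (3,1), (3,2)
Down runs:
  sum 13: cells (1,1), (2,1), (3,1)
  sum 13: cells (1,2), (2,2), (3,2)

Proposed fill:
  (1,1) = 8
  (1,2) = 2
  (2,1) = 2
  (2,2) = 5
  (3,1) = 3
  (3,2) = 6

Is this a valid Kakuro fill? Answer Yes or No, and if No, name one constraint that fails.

Yes

Across: 8+2=10; 2+5=7; 3+6=9. Down: 8+2+3=13; 2+5+6=13. No digit repeats within any run.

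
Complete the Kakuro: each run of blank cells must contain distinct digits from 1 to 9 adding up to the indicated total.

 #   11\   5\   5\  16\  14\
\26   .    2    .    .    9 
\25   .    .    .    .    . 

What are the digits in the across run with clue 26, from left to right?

16 in 2 cells must be {7,9}.
R1C4 = 7: the only remaining digit allowed by both the 26 across and the 16 down.
R2C2 = 5 − 2 = 3 completes the 5 down.
R2C4 = 16 − 7 = 9 completes the 16 down.
R2C5 = 14 − 9 = 5 completes the 14 down.
R1C3 = 3: the only remaining digit allowed by both the 26 across and the 5 down.
R2C3 = 5 − 3 = 2 completes the 5 down.
R1C1 = 26 − 21 = 5 completes the 26 across.

5 2 3 7 9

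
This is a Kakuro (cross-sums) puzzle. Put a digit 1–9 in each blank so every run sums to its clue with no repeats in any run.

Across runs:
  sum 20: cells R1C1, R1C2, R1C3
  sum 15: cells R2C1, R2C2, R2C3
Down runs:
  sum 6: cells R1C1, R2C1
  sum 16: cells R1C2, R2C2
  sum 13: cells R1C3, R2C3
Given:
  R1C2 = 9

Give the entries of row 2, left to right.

2, 7, 6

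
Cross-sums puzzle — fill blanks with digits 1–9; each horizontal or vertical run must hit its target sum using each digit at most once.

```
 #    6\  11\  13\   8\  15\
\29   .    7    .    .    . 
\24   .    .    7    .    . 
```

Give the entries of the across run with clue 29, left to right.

R1C3 = 13 − 7 = 6 completes the 13 down.
R2C2 = 11 − 7 = 4 completes the 11 down.
No cell is forced outright now. R1C5 can only be 8 or 9 (the digits allowed by both its 29 across and its 15 down). If R1C5 = 8: that forces R1C1 = 5, R1C4 = 3, R2C1 = 1, after which R2C4 would have to be in {3,9} for the 24 across but in {5} for the 8 down — contradiction. So R1C5 = 9.
R2C5 = 15 − 9 = 6 completes the 15 down.
Nothing is forced directly, so branch on R2C1, whose candidates are 2 or 5. If R2C1 = 5: then R1C1 would have to be in {2,3,4,5} for the 29 across but in {1} for the 6 down — contradiction. So R2C1 = 2.
R1C1 = 6 − 2 = 4 completes the 6 down.
R1C4 = 29 − 26 = 3 completes the 29 across.
R2C4 = 24 − 19 = 5 completes the 24 across.

4 7 6 3 9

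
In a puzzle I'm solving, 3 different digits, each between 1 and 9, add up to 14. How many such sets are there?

8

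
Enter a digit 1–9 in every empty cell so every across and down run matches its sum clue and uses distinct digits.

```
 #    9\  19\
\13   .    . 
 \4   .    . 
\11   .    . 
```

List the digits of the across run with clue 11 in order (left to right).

2, 9

4 in 2 cells must be {1,3}.
The 4 across and the 19 down share only 3, so R2C2 = 3.
R2C1 = 4 − 3 = 1 completes the 4 across.
Nothing is forced directly, so branch on R1C1, whose candidates are 5 or 6. If R1C1 = 5: then R1C2 would have to be in {8} for the 13 across but in {7,9} for the 19 down — contradiction. So R1C1 = 6.
R1C2 = 13 − 6 = 7 completes the 13 across.
R3C1 = 9 − 7 = 2 completes the 9 down.
R3C2 = 11 − 2 = 9 completes the 11 across.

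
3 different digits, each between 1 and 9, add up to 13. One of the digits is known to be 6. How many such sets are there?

2

3 distinct digits from 1–9 sum between 6 and 24.
Keeping only sets containing 6.
Enumerating: {2,5,6}, {3,4,6}.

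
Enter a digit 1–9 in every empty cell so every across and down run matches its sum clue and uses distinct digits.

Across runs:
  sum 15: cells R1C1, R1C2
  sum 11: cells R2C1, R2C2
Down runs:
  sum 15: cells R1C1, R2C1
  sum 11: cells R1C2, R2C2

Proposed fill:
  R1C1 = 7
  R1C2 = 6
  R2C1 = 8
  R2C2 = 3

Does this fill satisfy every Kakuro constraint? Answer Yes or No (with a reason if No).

No — the down run R1C2–R2C2 sums to 9, not 11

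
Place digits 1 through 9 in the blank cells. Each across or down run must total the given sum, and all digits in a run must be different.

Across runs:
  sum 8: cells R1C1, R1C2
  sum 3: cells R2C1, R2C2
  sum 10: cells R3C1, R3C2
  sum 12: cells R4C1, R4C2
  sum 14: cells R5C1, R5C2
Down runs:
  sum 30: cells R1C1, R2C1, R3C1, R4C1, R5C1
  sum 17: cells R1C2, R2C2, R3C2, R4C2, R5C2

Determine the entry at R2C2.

2

3 in 2 cells must be {1,2}.
Nothing is forced directly, so branch on R5C2, whose candidates are 5 or 6. If R5C2 = 5: that forces R4C2 = 3, R5C1 = 9, after which R4C1 would have to be in {9} for the 12 across but in {1,2,3,4,5,6,7,8} for the 30 down — contradiction. So R5C2 = 6.
R5C1 = 14 − 6 = 8 completes the 14 across.
Nothing is forced directly, so branch on R3C2, whose candidates are 1 or 2 or 3. If R3C2 = 2: that forces R2C2 = 1, after which R3C1 would have to be in {8} for the 10 across but in {1,2,3,4,5,6,7,9} for the 30 down — contradiction. If R3C2 = 3: that forces R3C1 = 7, R4C2 = 5, after which R4C1 would have to be in {7} for the 12 across but in {1,2,4,5,6,9} for the 30 down — contradiction. So R3C2 = 1.
R2C2 = 2: the only remaining digit allowed by both the 3 across and the 17 down.
R3C1 = 10 − 1 = 9 completes the 10 across.
R2C1 = 3 − 2 = 1 completes the 3 across.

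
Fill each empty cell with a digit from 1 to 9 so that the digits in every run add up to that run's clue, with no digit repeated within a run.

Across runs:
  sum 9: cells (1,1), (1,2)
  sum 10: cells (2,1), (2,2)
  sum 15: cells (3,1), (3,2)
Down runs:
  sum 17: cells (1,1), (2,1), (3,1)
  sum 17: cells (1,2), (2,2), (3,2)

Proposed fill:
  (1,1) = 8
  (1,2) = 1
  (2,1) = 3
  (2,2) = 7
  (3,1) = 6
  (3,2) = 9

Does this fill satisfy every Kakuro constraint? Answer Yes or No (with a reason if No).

Across: 8+1=9; 3+7=10; 6+9=15. Down: 8+3+6=17; 1+7+9=17. No digit repeats within any run.

Yes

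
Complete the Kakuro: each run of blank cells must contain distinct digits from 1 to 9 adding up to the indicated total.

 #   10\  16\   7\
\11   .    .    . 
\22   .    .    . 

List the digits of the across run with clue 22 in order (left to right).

7 9 6

16 in 2 cells must be {7,9}.
The 11 across and the 16 down share only 7, so R1C2 = 7.
R2C2 = 16 − 7 = 9 completes the 16 down.
Nothing is forced directly, so branch on R2C3, whose candidates are 5 or 6. If R2C3 = 5: then R1C3 would have to be in {1,3} for the 11 across but in {2} for the 7 down — contradiction. So R2C3 = 6.
R1C3 = 7 − 6 = 1 completes the 7 down.
R2C1 = 22 − 15 = 7 completes the 22 across.
R1C1 = 11 − 8 = 3 completes the 11 across.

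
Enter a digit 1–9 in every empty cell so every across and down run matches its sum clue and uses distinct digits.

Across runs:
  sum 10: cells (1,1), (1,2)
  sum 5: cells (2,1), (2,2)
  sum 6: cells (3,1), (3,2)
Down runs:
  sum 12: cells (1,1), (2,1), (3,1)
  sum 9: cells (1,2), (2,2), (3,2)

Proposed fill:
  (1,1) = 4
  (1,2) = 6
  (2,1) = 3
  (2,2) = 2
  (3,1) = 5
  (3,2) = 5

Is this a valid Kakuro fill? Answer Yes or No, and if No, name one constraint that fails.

No — the across run (3,1)–(3,2) sums to 10, not 6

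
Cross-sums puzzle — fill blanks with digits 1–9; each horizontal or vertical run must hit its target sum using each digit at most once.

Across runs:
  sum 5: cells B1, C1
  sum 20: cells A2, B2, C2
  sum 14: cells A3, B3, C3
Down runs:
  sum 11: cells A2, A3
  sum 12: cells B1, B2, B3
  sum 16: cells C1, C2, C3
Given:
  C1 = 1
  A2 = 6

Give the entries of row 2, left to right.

6 5 9

B1 = 5 − 1 = 4 completes the 5 across.
Given what's placed, B2 must be 5 to fit the 20 across and 12 down.
C2 = 20 − 11 = 9 completes the 20 across.
A3 = 11 − 6 = 5 completes the 11 down.
B3 = 12 − 9 = 3 completes the 12 down.
C3 = 14 − 8 = 6 completes the 14 across.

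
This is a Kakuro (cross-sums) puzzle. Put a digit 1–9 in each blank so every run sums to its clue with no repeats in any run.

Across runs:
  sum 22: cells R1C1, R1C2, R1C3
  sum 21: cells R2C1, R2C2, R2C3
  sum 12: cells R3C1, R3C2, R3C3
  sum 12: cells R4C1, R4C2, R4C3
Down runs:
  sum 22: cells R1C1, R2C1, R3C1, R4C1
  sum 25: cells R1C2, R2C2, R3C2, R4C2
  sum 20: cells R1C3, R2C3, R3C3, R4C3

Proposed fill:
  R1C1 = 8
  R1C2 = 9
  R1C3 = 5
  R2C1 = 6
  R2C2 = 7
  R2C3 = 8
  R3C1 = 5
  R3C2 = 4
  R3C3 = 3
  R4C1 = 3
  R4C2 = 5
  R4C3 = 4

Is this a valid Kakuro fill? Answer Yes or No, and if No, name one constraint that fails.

Yes

Across: 8+9+5=22; 6+7+8=21; 5+4+3=12; 3+5+4=12. Down: 8+6+5+3=22; 9+7+4+5=25; 5+8+3+4=20. No digit repeats within any run.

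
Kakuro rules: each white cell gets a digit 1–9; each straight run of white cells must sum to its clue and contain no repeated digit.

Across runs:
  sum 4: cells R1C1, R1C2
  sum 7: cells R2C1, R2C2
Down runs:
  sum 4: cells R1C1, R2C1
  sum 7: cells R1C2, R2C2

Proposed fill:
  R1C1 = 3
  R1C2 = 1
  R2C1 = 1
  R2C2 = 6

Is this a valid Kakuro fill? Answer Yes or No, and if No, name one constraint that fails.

Across: 3+1=4; 1+6=7. Down: 3+1=4; 1+6=7. No digit repeats within any run.

Yes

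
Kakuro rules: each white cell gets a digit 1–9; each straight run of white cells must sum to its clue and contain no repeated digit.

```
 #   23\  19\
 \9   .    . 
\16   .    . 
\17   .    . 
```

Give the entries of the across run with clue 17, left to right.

16 in 2 cells must be {7,9}; 17 in 2 cells must be {8,9}; 23 in 3 cells must be {6,8,9}.
The 16 across and the 23 down share only 9, so R2C1 = 9.
R2C2 = 16 − 9 = 7 completes the 16 across.
Given what's placed, R3C1 must be 8 to fit the 17 across and 23 down.
R3C2 = 17 − 8 = 9 completes the 17 across.
R1C1 = 23 − 17 = 6 completes the 23 down.
R1C2 = 9 − 6 = 3 completes the 9 across.

8 9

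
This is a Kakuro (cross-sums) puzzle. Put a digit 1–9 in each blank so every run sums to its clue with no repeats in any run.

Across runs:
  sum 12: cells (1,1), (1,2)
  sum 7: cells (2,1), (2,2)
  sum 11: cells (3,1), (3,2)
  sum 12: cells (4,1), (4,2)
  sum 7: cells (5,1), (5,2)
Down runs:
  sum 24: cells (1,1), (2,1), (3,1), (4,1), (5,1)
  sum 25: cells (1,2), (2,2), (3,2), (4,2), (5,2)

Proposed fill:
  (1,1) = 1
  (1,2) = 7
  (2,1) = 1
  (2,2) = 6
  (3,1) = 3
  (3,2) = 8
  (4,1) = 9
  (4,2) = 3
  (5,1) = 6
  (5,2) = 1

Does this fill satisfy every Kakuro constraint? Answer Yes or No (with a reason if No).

No — the down run (1,1)–(5,1) sums to 20, not 24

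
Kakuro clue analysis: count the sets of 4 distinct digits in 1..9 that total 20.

12

4 distinct digits from 1–9 sum between 10 and 30.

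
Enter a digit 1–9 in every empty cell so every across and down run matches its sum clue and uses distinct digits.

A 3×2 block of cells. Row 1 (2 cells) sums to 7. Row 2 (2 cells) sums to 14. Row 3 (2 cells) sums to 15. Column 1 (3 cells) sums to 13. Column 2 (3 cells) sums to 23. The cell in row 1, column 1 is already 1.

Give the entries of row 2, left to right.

5 9

23 in 3 cells must be {6,8,9}.
(1,2) = 7 − 1 = 6 completes the 7 across.
Nothing is forced directly, so branch on (2,2), whose candidates are 8 or 9. If (2,2) = 8: then (2,1) would have to be in {6} for the 14 across but in {3,4,5,7,8,9} for the 13 down — contradiction. So (2,2) = 9.
(2,1) = 14 − 9 = 5 completes the 14 across.
(3,1) = 13 − 6 = 7 completes the 13 down.
(3,2) = 15 − 7 = 8 completes the 15 across.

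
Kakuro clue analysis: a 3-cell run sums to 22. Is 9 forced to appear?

Every partition of 22 into 3 distinct digits includes 9: {5,8,9}, {6,7,9}.

Yes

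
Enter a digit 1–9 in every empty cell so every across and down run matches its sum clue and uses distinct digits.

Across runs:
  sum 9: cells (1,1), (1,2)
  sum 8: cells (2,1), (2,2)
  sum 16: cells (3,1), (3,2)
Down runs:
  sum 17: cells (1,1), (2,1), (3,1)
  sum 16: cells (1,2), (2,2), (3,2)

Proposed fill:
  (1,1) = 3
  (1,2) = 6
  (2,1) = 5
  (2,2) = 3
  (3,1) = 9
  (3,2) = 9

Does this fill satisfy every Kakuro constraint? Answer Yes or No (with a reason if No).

No — the down run (1,2)–(3,2) sums to 18, not 16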